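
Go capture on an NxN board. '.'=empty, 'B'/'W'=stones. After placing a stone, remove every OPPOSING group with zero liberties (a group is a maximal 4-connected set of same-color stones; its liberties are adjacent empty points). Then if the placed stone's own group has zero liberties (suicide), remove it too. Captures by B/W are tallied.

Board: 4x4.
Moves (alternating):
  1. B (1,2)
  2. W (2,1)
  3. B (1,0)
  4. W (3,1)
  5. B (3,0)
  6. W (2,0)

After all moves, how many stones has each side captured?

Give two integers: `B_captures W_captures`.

Answer: 0 1

Derivation:
Move 1: B@(1,2) -> caps B=0 W=0
Move 2: W@(2,1) -> caps B=0 W=0
Move 3: B@(1,0) -> caps B=0 W=0
Move 4: W@(3,1) -> caps B=0 W=0
Move 5: B@(3,0) -> caps B=0 W=0
Move 6: W@(2,0) -> caps B=0 W=1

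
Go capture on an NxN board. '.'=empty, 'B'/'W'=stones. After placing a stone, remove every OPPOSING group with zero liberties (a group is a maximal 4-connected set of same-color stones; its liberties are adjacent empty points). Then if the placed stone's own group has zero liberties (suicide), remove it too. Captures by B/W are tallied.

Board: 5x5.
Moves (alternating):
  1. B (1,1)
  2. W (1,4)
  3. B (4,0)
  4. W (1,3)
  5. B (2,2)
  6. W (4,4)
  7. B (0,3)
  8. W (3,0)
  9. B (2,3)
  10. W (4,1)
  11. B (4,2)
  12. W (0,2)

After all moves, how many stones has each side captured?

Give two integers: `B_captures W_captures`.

Move 1: B@(1,1) -> caps B=0 W=0
Move 2: W@(1,4) -> caps B=0 W=0
Move 3: B@(4,0) -> caps B=0 W=0
Move 4: W@(1,3) -> caps B=0 W=0
Move 5: B@(2,2) -> caps B=0 W=0
Move 6: W@(4,4) -> caps B=0 W=0
Move 7: B@(0,3) -> caps B=0 W=0
Move 8: W@(3,0) -> caps B=0 W=0
Move 9: B@(2,3) -> caps B=0 W=0
Move 10: W@(4,1) -> caps B=0 W=1
Move 11: B@(4,2) -> caps B=0 W=1
Move 12: W@(0,2) -> caps B=0 W=1

Answer: 0 1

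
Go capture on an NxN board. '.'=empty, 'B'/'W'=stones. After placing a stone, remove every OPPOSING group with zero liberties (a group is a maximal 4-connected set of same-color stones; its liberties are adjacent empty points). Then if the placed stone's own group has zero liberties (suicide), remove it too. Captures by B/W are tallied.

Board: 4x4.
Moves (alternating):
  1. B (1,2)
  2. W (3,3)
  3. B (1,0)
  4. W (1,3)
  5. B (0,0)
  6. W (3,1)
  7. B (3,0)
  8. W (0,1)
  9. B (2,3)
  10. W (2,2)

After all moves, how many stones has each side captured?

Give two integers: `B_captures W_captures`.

Move 1: B@(1,2) -> caps B=0 W=0
Move 2: W@(3,3) -> caps B=0 W=0
Move 3: B@(1,0) -> caps B=0 W=0
Move 4: W@(1,3) -> caps B=0 W=0
Move 5: B@(0,0) -> caps B=0 W=0
Move 6: W@(3,1) -> caps B=0 W=0
Move 7: B@(3,0) -> caps B=0 W=0
Move 8: W@(0,1) -> caps B=0 W=0
Move 9: B@(2,3) -> caps B=0 W=0
Move 10: W@(2,2) -> caps B=0 W=1

Answer: 0 1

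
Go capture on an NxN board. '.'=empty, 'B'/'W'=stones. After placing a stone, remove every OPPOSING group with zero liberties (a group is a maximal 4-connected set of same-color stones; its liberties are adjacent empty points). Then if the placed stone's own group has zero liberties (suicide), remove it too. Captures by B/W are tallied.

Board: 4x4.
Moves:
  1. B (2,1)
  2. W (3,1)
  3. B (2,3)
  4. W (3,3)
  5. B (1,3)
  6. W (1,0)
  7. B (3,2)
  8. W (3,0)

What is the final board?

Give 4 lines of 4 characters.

Answer: ....
W..B
.B.B
WWB.

Derivation:
Move 1: B@(2,1) -> caps B=0 W=0
Move 2: W@(3,1) -> caps B=0 W=0
Move 3: B@(2,3) -> caps B=0 W=0
Move 4: W@(3,3) -> caps B=0 W=0
Move 5: B@(1,3) -> caps B=0 W=0
Move 6: W@(1,0) -> caps B=0 W=0
Move 7: B@(3,2) -> caps B=1 W=0
Move 8: W@(3,0) -> caps B=1 W=0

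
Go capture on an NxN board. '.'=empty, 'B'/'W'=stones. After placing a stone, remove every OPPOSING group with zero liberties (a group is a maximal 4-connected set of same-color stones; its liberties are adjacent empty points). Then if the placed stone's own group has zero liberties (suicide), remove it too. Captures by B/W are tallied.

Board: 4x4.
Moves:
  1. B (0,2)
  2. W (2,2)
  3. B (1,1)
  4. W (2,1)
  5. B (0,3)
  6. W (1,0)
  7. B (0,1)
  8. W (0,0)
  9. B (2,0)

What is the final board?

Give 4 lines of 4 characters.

Answer: .BBB
.B..
BWW.
....

Derivation:
Move 1: B@(0,2) -> caps B=0 W=0
Move 2: W@(2,2) -> caps B=0 W=0
Move 3: B@(1,1) -> caps B=0 W=0
Move 4: W@(2,1) -> caps B=0 W=0
Move 5: B@(0,3) -> caps B=0 W=0
Move 6: W@(1,0) -> caps B=0 W=0
Move 7: B@(0,1) -> caps B=0 W=0
Move 8: W@(0,0) -> caps B=0 W=0
Move 9: B@(2,0) -> caps B=2 W=0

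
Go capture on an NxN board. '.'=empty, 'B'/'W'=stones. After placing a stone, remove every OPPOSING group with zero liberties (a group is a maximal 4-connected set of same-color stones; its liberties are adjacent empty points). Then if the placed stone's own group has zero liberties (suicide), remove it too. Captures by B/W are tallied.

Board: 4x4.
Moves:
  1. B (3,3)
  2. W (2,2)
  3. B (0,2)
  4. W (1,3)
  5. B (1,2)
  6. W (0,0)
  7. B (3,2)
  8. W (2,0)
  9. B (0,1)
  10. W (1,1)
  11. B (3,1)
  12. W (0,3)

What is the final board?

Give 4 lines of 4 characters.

Answer: W..W
.W.W
W.W.
.BBB

Derivation:
Move 1: B@(3,3) -> caps B=0 W=0
Move 2: W@(2,2) -> caps B=0 W=0
Move 3: B@(0,2) -> caps B=0 W=0
Move 4: W@(1,3) -> caps B=0 W=0
Move 5: B@(1,2) -> caps B=0 W=0
Move 6: W@(0,0) -> caps B=0 W=0
Move 7: B@(3,2) -> caps B=0 W=0
Move 8: W@(2,0) -> caps B=0 W=0
Move 9: B@(0,1) -> caps B=0 W=0
Move 10: W@(1,1) -> caps B=0 W=0
Move 11: B@(3,1) -> caps B=0 W=0
Move 12: W@(0,3) -> caps B=0 W=3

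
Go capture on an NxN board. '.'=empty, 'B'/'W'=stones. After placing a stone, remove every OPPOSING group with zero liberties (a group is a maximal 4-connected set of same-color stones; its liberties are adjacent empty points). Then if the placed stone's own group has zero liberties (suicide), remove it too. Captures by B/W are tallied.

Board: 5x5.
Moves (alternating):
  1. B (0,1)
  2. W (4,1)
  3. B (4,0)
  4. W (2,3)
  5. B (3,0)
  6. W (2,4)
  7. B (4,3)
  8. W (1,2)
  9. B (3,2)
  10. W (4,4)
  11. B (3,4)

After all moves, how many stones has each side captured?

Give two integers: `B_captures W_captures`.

Answer: 1 0

Derivation:
Move 1: B@(0,1) -> caps B=0 W=0
Move 2: W@(4,1) -> caps B=0 W=0
Move 3: B@(4,0) -> caps B=0 W=0
Move 4: W@(2,3) -> caps B=0 W=0
Move 5: B@(3,0) -> caps B=0 W=0
Move 6: W@(2,4) -> caps B=0 W=0
Move 7: B@(4,3) -> caps B=0 W=0
Move 8: W@(1,2) -> caps B=0 W=0
Move 9: B@(3,2) -> caps B=0 W=0
Move 10: W@(4,4) -> caps B=0 W=0
Move 11: B@(3,4) -> caps B=1 W=0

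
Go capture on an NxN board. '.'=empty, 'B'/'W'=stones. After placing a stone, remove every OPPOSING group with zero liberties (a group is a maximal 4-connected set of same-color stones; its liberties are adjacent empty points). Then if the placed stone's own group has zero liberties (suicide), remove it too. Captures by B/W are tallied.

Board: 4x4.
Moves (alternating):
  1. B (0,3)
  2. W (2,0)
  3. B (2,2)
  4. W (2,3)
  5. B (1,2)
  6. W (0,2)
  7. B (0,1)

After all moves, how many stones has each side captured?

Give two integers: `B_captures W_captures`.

Answer: 1 0

Derivation:
Move 1: B@(0,3) -> caps B=0 W=0
Move 2: W@(2,0) -> caps B=0 W=0
Move 3: B@(2,2) -> caps B=0 W=0
Move 4: W@(2,3) -> caps B=0 W=0
Move 5: B@(1,2) -> caps B=0 W=0
Move 6: W@(0,2) -> caps B=0 W=0
Move 7: B@(0,1) -> caps B=1 W=0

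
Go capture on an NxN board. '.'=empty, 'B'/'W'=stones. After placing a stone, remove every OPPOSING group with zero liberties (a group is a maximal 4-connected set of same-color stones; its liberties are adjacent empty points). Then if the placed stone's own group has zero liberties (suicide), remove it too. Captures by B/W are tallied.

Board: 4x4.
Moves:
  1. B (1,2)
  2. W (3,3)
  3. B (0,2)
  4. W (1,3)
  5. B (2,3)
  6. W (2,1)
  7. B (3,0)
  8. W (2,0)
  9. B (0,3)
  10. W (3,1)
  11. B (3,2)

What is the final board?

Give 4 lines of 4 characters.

Move 1: B@(1,2) -> caps B=0 W=0
Move 2: W@(3,3) -> caps B=0 W=0
Move 3: B@(0,2) -> caps B=0 W=0
Move 4: W@(1,3) -> caps B=0 W=0
Move 5: B@(2,3) -> caps B=0 W=0
Move 6: W@(2,1) -> caps B=0 W=0
Move 7: B@(3,0) -> caps B=0 W=0
Move 8: W@(2,0) -> caps B=0 W=0
Move 9: B@(0,3) -> caps B=1 W=0
Move 10: W@(3,1) -> caps B=1 W=1
Move 11: B@(3,2) -> caps B=2 W=1

Answer: ..BB
..B.
WW.B
.WB.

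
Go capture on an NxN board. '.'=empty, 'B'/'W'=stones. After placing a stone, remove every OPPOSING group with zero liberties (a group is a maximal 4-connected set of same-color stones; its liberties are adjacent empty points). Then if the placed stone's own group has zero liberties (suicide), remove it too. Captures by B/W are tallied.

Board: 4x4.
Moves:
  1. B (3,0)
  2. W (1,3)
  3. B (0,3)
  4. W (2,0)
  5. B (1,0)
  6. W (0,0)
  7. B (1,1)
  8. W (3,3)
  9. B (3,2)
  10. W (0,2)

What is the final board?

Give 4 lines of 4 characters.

Move 1: B@(3,0) -> caps B=0 W=0
Move 2: W@(1,3) -> caps B=0 W=0
Move 3: B@(0,3) -> caps B=0 W=0
Move 4: W@(2,0) -> caps B=0 W=0
Move 5: B@(1,0) -> caps B=0 W=0
Move 6: W@(0,0) -> caps B=0 W=0
Move 7: B@(1,1) -> caps B=0 W=0
Move 8: W@(3,3) -> caps B=0 W=0
Move 9: B@(3,2) -> caps B=0 W=0
Move 10: W@(0,2) -> caps B=0 W=1

Answer: W.W.
BB.W
W...
B.BW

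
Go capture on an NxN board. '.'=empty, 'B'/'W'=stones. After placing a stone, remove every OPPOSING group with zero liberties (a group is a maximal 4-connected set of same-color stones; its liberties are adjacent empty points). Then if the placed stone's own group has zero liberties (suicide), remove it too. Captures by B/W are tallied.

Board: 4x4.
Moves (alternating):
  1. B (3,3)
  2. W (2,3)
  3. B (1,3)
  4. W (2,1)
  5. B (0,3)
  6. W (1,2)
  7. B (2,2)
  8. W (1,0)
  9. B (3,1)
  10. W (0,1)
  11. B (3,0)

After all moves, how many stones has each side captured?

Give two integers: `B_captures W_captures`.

Answer: 1 0

Derivation:
Move 1: B@(3,3) -> caps B=0 W=0
Move 2: W@(2,3) -> caps B=0 W=0
Move 3: B@(1,3) -> caps B=0 W=0
Move 4: W@(2,1) -> caps B=0 W=0
Move 5: B@(0,3) -> caps B=0 W=0
Move 6: W@(1,2) -> caps B=0 W=0
Move 7: B@(2,2) -> caps B=1 W=0
Move 8: W@(1,0) -> caps B=1 W=0
Move 9: B@(3,1) -> caps B=1 W=0
Move 10: W@(0,1) -> caps B=1 W=0
Move 11: B@(3,0) -> caps B=1 W=0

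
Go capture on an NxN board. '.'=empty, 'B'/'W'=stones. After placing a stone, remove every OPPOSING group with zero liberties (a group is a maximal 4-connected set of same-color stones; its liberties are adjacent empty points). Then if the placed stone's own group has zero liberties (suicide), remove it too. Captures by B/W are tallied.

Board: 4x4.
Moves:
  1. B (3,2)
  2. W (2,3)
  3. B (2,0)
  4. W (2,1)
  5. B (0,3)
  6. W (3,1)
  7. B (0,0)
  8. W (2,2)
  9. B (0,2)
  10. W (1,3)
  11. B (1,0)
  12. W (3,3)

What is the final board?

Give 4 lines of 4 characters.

Answer: B.BB
B..W
BWWW
.W.W

Derivation:
Move 1: B@(3,2) -> caps B=0 W=0
Move 2: W@(2,3) -> caps B=0 W=0
Move 3: B@(2,0) -> caps B=0 W=0
Move 4: W@(2,1) -> caps B=0 W=0
Move 5: B@(0,3) -> caps B=0 W=0
Move 6: W@(3,1) -> caps B=0 W=0
Move 7: B@(0,0) -> caps B=0 W=0
Move 8: W@(2,2) -> caps B=0 W=0
Move 9: B@(0,2) -> caps B=0 W=0
Move 10: W@(1,3) -> caps B=0 W=0
Move 11: B@(1,0) -> caps B=0 W=0
Move 12: W@(3,3) -> caps B=0 W=1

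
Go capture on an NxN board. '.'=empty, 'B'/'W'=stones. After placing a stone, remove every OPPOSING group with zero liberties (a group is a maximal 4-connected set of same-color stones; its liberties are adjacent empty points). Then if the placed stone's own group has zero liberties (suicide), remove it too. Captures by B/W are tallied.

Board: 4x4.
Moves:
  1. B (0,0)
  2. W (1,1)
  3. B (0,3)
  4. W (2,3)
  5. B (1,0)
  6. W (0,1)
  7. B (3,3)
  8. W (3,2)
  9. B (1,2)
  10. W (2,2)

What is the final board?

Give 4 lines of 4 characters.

Answer: BW.B
BWB.
..WW
..W.

Derivation:
Move 1: B@(0,0) -> caps B=0 W=0
Move 2: W@(1,1) -> caps B=0 W=0
Move 3: B@(0,3) -> caps B=0 W=0
Move 4: W@(2,3) -> caps B=0 W=0
Move 5: B@(1,0) -> caps B=0 W=0
Move 6: W@(0,1) -> caps B=0 W=0
Move 7: B@(3,3) -> caps B=0 W=0
Move 8: W@(3,2) -> caps B=0 W=1
Move 9: B@(1,2) -> caps B=0 W=1
Move 10: W@(2,2) -> caps B=0 W=1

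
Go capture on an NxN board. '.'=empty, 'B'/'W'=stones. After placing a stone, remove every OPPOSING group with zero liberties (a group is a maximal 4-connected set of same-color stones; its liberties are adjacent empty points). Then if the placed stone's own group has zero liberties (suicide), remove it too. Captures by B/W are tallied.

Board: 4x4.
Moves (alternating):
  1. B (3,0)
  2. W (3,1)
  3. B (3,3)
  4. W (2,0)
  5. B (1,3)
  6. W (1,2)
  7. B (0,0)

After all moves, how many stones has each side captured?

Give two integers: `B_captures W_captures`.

Move 1: B@(3,0) -> caps B=0 W=0
Move 2: W@(3,1) -> caps B=0 W=0
Move 3: B@(3,3) -> caps B=0 W=0
Move 4: W@(2,0) -> caps B=0 W=1
Move 5: B@(1,3) -> caps B=0 W=1
Move 6: W@(1,2) -> caps B=0 W=1
Move 7: B@(0,0) -> caps B=0 W=1

Answer: 0 1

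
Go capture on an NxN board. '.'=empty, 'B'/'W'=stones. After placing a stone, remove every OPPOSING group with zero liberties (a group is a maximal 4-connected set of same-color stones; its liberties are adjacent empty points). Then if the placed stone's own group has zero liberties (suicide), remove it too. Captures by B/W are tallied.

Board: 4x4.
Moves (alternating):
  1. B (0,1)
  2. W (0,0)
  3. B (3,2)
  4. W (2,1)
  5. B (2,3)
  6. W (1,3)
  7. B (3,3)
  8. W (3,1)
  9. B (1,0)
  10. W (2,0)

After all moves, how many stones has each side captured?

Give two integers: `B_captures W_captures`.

Move 1: B@(0,1) -> caps B=0 W=0
Move 2: W@(0,0) -> caps B=0 W=0
Move 3: B@(3,2) -> caps B=0 W=0
Move 4: W@(2,1) -> caps B=0 W=0
Move 5: B@(2,3) -> caps B=0 W=0
Move 6: W@(1,3) -> caps B=0 W=0
Move 7: B@(3,3) -> caps B=0 W=0
Move 8: W@(3,1) -> caps B=0 W=0
Move 9: B@(1,0) -> caps B=1 W=0
Move 10: W@(2,0) -> caps B=1 W=0

Answer: 1 0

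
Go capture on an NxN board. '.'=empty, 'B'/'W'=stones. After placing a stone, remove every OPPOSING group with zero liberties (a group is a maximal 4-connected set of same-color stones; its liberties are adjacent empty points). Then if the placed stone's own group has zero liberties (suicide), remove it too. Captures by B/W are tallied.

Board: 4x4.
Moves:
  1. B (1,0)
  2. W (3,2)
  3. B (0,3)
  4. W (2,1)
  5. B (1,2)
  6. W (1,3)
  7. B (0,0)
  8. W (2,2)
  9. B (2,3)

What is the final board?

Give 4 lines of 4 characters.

Answer: B..B
B.B.
.WWB
..W.

Derivation:
Move 1: B@(1,0) -> caps B=0 W=0
Move 2: W@(3,2) -> caps B=0 W=0
Move 3: B@(0,3) -> caps B=0 W=0
Move 4: W@(2,1) -> caps B=0 W=0
Move 5: B@(1,2) -> caps B=0 W=0
Move 6: W@(1,3) -> caps B=0 W=0
Move 7: B@(0,0) -> caps B=0 W=0
Move 8: W@(2,2) -> caps B=0 W=0
Move 9: B@(2,3) -> caps B=1 W=0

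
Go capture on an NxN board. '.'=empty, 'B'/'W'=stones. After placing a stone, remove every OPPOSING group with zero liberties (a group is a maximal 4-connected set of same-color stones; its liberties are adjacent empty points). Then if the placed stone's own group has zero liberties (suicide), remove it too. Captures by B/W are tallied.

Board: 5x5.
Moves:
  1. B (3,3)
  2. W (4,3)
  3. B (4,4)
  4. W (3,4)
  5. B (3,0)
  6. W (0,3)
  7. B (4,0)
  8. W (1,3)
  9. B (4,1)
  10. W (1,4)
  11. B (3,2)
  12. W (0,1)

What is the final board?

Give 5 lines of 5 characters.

Move 1: B@(3,3) -> caps B=0 W=0
Move 2: W@(4,3) -> caps B=0 W=0
Move 3: B@(4,4) -> caps B=0 W=0
Move 4: W@(3,4) -> caps B=0 W=1
Move 5: B@(3,0) -> caps B=0 W=1
Move 6: W@(0,3) -> caps B=0 W=1
Move 7: B@(4,0) -> caps B=0 W=1
Move 8: W@(1,3) -> caps B=0 W=1
Move 9: B@(4,1) -> caps B=0 W=1
Move 10: W@(1,4) -> caps B=0 W=1
Move 11: B@(3,2) -> caps B=0 W=1
Move 12: W@(0,1) -> caps B=0 W=1

Answer: .W.W.
...WW
.....
B.BBW
BB.W.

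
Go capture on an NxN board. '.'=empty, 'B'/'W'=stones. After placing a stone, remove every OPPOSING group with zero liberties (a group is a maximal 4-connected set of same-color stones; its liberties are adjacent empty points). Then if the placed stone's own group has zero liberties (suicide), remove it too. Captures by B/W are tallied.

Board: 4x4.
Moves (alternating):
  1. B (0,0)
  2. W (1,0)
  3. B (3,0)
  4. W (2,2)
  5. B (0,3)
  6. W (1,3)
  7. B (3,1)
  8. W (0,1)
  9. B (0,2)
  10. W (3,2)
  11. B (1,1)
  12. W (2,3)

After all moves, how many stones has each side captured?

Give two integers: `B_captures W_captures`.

Move 1: B@(0,0) -> caps B=0 W=0
Move 2: W@(1,0) -> caps B=0 W=0
Move 3: B@(3,0) -> caps B=0 W=0
Move 4: W@(2,2) -> caps B=0 W=0
Move 5: B@(0,3) -> caps B=0 W=0
Move 6: W@(1,3) -> caps B=0 W=0
Move 7: B@(3,1) -> caps B=0 W=0
Move 8: W@(0,1) -> caps B=0 W=1
Move 9: B@(0,2) -> caps B=0 W=1
Move 10: W@(3,2) -> caps B=0 W=1
Move 11: B@(1,1) -> caps B=0 W=1
Move 12: W@(2,3) -> caps B=0 W=1

Answer: 0 1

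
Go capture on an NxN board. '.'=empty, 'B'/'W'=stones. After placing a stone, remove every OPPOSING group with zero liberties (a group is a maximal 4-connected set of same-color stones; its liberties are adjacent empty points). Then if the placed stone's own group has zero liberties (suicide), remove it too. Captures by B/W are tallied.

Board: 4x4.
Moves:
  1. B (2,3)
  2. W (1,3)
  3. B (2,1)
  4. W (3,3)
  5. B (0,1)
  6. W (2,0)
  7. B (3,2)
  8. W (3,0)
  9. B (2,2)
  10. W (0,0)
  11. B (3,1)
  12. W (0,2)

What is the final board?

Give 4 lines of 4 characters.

Answer: WBW.
...W
WBBB
WBB.

Derivation:
Move 1: B@(2,3) -> caps B=0 W=0
Move 2: W@(1,3) -> caps B=0 W=0
Move 3: B@(2,1) -> caps B=0 W=0
Move 4: W@(3,3) -> caps B=0 W=0
Move 5: B@(0,1) -> caps B=0 W=0
Move 6: W@(2,0) -> caps B=0 W=0
Move 7: B@(3,2) -> caps B=1 W=0
Move 8: W@(3,0) -> caps B=1 W=0
Move 9: B@(2,2) -> caps B=1 W=0
Move 10: W@(0,0) -> caps B=1 W=0
Move 11: B@(3,1) -> caps B=1 W=0
Move 12: W@(0,2) -> caps B=1 W=0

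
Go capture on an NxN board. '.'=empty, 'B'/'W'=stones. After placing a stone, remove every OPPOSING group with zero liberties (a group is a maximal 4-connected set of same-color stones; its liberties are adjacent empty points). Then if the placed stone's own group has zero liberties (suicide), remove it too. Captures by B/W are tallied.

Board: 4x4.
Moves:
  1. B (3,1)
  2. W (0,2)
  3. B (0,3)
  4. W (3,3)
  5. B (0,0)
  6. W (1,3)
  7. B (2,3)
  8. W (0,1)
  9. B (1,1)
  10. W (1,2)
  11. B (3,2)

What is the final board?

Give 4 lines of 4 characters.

Move 1: B@(3,1) -> caps B=0 W=0
Move 2: W@(0,2) -> caps B=0 W=0
Move 3: B@(0,3) -> caps B=0 W=0
Move 4: W@(3,3) -> caps B=0 W=0
Move 5: B@(0,0) -> caps B=0 W=0
Move 6: W@(1,3) -> caps B=0 W=1
Move 7: B@(2,3) -> caps B=0 W=1
Move 8: W@(0,1) -> caps B=0 W=1
Move 9: B@(1,1) -> caps B=0 W=1
Move 10: W@(1,2) -> caps B=0 W=1
Move 11: B@(3,2) -> caps B=1 W=1

Answer: BWW.
.BWW
...B
.BB.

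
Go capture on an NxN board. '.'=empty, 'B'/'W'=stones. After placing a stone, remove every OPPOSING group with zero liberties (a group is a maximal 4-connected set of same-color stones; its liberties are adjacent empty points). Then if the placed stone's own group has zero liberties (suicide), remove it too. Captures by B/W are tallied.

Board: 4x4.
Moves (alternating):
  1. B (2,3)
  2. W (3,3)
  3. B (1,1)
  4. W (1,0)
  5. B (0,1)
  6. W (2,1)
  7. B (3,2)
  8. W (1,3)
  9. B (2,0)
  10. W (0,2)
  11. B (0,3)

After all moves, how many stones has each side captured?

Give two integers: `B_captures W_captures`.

Answer: 1 0

Derivation:
Move 1: B@(2,3) -> caps B=0 W=0
Move 2: W@(3,3) -> caps B=0 W=0
Move 3: B@(1,1) -> caps B=0 W=0
Move 4: W@(1,0) -> caps B=0 W=0
Move 5: B@(0,1) -> caps B=0 W=0
Move 6: W@(2,1) -> caps B=0 W=0
Move 7: B@(3,2) -> caps B=1 W=0
Move 8: W@(1,3) -> caps B=1 W=0
Move 9: B@(2,0) -> caps B=1 W=0
Move 10: W@(0,2) -> caps B=1 W=0
Move 11: B@(0,3) -> caps B=1 W=0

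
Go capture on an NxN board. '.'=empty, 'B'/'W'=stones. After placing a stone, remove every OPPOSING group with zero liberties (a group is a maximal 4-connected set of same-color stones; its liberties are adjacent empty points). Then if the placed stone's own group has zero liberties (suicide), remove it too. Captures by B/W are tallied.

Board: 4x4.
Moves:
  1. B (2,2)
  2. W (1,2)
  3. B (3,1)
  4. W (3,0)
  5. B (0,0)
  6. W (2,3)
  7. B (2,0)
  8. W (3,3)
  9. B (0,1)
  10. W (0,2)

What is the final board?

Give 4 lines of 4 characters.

Move 1: B@(2,2) -> caps B=0 W=0
Move 2: W@(1,2) -> caps B=0 W=0
Move 3: B@(3,1) -> caps B=0 W=0
Move 4: W@(3,0) -> caps B=0 W=0
Move 5: B@(0,0) -> caps B=0 W=0
Move 6: W@(2,3) -> caps B=0 W=0
Move 7: B@(2,0) -> caps B=1 W=0
Move 8: W@(3,3) -> caps B=1 W=0
Move 9: B@(0,1) -> caps B=1 W=0
Move 10: W@(0,2) -> caps B=1 W=0

Answer: BBW.
..W.
B.BW
.B.W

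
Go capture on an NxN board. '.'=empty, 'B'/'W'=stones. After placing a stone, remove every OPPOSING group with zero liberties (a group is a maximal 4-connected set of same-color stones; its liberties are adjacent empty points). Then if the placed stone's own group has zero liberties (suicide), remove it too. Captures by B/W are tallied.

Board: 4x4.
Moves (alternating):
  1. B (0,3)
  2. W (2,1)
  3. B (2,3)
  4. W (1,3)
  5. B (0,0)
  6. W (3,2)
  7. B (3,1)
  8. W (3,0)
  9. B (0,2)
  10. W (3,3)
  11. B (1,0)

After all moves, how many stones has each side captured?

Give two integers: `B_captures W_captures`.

Move 1: B@(0,3) -> caps B=0 W=0
Move 2: W@(2,1) -> caps B=0 W=0
Move 3: B@(2,3) -> caps B=0 W=0
Move 4: W@(1,3) -> caps B=0 W=0
Move 5: B@(0,0) -> caps B=0 W=0
Move 6: W@(3,2) -> caps B=0 W=0
Move 7: B@(3,1) -> caps B=0 W=0
Move 8: W@(3,0) -> caps B=0 W=1
Move 9: B@(0,2) -> caps B=0 W=1
Move 10: W@(3,3) -> caps B=0 W=1
Move 11: B@(1,0) -> caps B=0 W=1

Answer: 0 1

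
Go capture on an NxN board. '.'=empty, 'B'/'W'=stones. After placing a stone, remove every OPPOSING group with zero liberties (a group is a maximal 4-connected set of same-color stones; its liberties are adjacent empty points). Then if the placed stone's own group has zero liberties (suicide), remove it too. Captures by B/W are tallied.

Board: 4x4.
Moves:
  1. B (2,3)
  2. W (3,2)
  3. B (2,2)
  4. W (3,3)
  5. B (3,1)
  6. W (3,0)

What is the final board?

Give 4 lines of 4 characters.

Move 1: B@(2,3) -> caps B=0 W=0
Move 2: W@(3,2) -> caps B=0 W=0
Move 3: B@(2,2) -> caps B=0 W=0
Move 4: W@(3,3) -> caps B=0 W=0
Move 5: B@(3,1) -> caps B=2 W=0
Move 6: W@(3,0) -> caps B=2 W=0

Answer: ....
....
..BB
WB..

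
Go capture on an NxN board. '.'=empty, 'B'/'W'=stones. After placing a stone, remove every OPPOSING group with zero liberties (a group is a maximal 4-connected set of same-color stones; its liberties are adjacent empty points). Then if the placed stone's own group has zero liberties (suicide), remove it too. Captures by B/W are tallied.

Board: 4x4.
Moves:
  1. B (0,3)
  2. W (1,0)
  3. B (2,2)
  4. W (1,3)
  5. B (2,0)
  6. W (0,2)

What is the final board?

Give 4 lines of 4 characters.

Answer: ..W.
W..W
B.B.
....

Derivation:
Move 1: B@(0,3) -> caps B=0 W=0
Move 2: W@(1,0) -> caps B=0 W=0
Move 3: B@(2,2) -> caps B=0 W=0
Move 4: W@(1,3) -> caps B=0 W=0
Move 5: B@(2,0) -> caps B=0 W=0
Move 6: W@(0,2) -> caps B=0 W=1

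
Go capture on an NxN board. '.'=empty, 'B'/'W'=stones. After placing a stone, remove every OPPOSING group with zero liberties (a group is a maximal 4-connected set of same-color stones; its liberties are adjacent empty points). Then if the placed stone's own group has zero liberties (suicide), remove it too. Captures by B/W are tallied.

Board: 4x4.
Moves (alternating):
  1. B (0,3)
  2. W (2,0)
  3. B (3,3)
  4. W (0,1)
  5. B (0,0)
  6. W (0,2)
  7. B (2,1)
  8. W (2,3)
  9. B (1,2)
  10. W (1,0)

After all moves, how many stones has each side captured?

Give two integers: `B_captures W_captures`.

Answer: 0 1

Derivation:
Move 1: B@(0,3) -> caps B=0 W=0
Move 2: W@(2,0) -> caps B=0 W=0
Move 3: B@(3,3) -> caps B=0 W=0
Move 4: W@(0,1) -> caps B=0 W=0
Move 5: B@(0,0) -> caps B=0 W=0
Move 6: W@(0,2) -> caps B=0 W=0
Move 7: B@(2,1) -> caps B=0 W=0
Move 8: W@(2,3) -> caps B=0 W=0
Move 9: B@(1,2) -> caps B=0 W=0
Move 10: W@(1,0) -> caps B=0 W=1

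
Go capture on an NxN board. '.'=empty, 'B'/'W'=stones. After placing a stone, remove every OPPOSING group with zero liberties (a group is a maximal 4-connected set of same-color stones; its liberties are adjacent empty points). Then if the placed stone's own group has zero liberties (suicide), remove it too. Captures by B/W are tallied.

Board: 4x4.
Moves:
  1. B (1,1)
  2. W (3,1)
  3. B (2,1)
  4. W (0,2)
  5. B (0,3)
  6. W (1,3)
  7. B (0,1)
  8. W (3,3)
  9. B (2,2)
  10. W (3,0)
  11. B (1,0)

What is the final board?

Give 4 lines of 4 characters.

Answer: .BW.
BB.W
.BB.
WW.W

Derivation:
Move 1: B@(1,1) -> caps B=0 W=0
Move 2: W@(3,1) -> caps B=0 W=0
Move 3: B@(2,1) -> caps B=0 W=0
Move 4: W@(0,2) -> caps B=0 W=0
Move 5: B@(0,3) -> caps B=0 W=0
Move 6: W@(1,3) -> caps B=0 W=1
Move 7: B@(0,1) -> caps B=0 W=1
Move 8: W@(3,3) -> caps B=0 W=1
Move 9: B@(2,2) -> caps B=0 W=1
Move 10: W@(3,0) -> caps B=0 W=1
Move 11: B@(1,0) -> caps B=0 W=1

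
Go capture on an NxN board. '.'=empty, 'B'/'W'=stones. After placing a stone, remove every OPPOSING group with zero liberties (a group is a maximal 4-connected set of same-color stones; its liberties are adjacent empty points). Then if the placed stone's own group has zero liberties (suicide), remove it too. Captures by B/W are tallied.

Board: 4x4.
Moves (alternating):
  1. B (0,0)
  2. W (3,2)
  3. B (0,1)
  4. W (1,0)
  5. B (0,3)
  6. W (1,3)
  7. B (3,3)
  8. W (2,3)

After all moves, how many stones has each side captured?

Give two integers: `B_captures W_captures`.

Move 1: B@(0,0) -> caps B=0 W=0
Move 2: W@(3,2) -> caps B=0 W=0
Move 3: B@(0,1) -> caps B=0 W=0
Move 4: W@(1,0) -> caps B=0 W=0
Move 5: B@(0,3) -> caps B=0 W=0
Move 6: W@(1,3) -> caps B=0 W=0
Move 7: B@(3,3) -> caps B=0 W=0
Move 8: W@(2,3) -> caps B=0 W=1

Answer: 0 1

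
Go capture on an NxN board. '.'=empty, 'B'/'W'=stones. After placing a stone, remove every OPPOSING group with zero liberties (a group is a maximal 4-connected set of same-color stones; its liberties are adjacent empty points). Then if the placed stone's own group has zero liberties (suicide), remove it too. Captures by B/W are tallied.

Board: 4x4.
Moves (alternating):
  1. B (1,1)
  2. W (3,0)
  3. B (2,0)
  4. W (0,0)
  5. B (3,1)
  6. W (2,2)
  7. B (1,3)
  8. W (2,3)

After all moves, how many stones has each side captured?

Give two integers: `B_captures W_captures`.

Answer: 1 0

Derivation:
Move 1: B@(1,1) -> caps B=0 W=0
Move 2: W@(3,0) -> caps B=0 W=0
Move 3: B@(2,0) -> caps B=0 W=0
Move 4: W@(0,0) -> caps B=0 W=0
Move 5: B@(3,1) -> caps B=1 W=0
Move 6: W@(2,2) -> caps B=1 W=0
Move 7: B@(1,3) -> caps B=1 W=0
Move 8: W@(2,3) -> caps B=1 W=0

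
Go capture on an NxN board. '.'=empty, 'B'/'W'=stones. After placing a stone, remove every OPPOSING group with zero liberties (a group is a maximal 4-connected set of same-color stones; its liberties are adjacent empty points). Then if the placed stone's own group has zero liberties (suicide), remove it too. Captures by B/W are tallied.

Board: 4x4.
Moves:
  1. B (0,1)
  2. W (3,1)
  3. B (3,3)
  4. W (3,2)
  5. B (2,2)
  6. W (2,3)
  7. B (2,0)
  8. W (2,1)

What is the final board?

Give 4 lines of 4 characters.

Move 1: B@(0,1) -> caps B=0 W=0
Move 2: W@(3,1) -> caps B=0 W=0
Move 3: B@(3,3) -> caps B=0 W=0
Move 4: W@(3,2) -> caps B=0 W=0
Move 5: B@(2,2) -> caps B=0 W=0
Move 6: W@(2,3) -> caps B=0 W=1
Move 7: B@(2,0) -> caps B=0 W=1
Move 8: W@(2,1) -> caps B=0 W=1

Answer: .B..
....
BWBW
.WW.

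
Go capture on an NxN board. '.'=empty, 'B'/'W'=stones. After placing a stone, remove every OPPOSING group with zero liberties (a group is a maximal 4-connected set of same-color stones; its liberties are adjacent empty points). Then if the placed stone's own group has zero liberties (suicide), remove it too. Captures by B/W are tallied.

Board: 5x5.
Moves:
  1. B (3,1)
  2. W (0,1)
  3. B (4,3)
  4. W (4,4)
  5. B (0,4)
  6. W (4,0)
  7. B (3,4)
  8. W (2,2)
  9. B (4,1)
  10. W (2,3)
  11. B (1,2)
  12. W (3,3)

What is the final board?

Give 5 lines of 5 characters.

Move 1: B@(3,1) -> caps B=0 W=0
Move 2: W@(0,1) -> caps B=0 W=0
Move 3: B@(4,3) -> caps B=0 W=0
Move 4: W@(4,4) -> caps B=0 W=0
Move 5: B@(0,4) -> caps B=0 W=0
Move 6: W@(4,0) -> caps B=0 W=0
Move 7: B@(3,4) -> caps B=1 W=0
Move 8: W@(2,2) -> caps B=1 W=0
Move 9: B@(4,1) -> caps B=1 W=0
Move 10: W@(2,3) -> caps B=1 W=0
Move 11: B@(1,2) -> caps B=1 W=0
Move 12: W@(3,3) -> caps B=1 W=0

Answer: .W..B
..B..
..WW.
.B.WB
WB.B.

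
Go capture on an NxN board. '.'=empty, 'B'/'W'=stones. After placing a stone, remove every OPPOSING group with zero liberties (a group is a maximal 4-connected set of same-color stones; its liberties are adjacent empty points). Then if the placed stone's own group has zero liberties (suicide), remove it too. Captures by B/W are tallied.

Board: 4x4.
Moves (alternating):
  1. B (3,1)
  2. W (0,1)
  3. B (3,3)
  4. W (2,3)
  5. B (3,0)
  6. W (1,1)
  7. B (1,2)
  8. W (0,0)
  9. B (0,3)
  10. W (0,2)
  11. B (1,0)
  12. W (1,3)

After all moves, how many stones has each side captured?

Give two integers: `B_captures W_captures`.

Move 1: B@(3,1) -> caps B=0 W=0
Move 2: W@(0,1) -> caps B=0 W=0
Move 3: B@(3,3) -> caps B=0 W=0
Move 4: W@(2,3) -> caps B=0 W=0
Move 5: B@(3,0) -> caps B=0 W=0
Move 6: W@(1,1) -> caps B=0 W=0
Move 7: B@(1,2) -> caps B=0 W=0
Move 8: W@(0,0) -> caps B=0 W=0
Move 9: B@(0,3) -> caps B=0 W=0
Move 10: W@(0,2) -> caps B=0 W=0
Move 11: B@(1,0) -> caps B=0 W=0
Move 12: W@(1,3) -> caps B=0 W=1

Answer: 0 1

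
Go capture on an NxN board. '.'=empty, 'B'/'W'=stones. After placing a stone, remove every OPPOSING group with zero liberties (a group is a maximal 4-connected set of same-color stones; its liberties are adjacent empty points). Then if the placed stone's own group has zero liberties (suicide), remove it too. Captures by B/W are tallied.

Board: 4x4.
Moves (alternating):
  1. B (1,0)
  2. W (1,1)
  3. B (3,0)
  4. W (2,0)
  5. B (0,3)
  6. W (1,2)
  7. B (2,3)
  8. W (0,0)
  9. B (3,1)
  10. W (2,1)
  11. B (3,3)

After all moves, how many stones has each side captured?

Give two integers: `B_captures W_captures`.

Answer: 0 1

Derivation:
Move 1: B@(1,0) -> caps B=0 W=0
Move 2: W@(1,1) -> caps B=0 W=0
Move 3: B@(3,0) -> caps B=0 W=0
Move 4: W@(2,0) -> caps B=0 W=0
Move 5: B@(0,3) -> caps B=0 W=0
Move 6: W@(1,2) -> caps B=0 W=0
Move 7: B@(2,3) -> caps B=0 W=0
Move 8: W@(0,0) -> caps B=0 W=1
Move 9: B@(3,1) -> caps B=0 W=1
Move 10: W@(2,1) -> caps B=0 W=1
Move 11: B@(3,3) -> caps B=0 W=1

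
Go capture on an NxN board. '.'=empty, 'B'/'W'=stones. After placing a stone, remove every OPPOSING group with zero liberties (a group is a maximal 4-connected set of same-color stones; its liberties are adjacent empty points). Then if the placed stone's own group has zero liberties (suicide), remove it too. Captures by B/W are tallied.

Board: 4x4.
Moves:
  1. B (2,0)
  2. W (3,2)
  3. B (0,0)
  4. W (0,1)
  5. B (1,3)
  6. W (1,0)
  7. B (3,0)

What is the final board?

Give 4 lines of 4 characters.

Answer: .W..
W..B
B...
B.W.

Derivation:
Move 1: B@(2,0) -> caps B=0 W=0
Move 2: W@(3,2) -> caps B=0 W=0
Move 3: B@(0,0) -> caps B=0 W=0
Move 4: W@(0,1) -> caps B=0 W=0
Move 5: B@(1,3) -> caps B=0 W=0
Move 6: W@(1,0) -> caps B=0 W=1
Move 7: B@(3,0) -> caps B=0 W=1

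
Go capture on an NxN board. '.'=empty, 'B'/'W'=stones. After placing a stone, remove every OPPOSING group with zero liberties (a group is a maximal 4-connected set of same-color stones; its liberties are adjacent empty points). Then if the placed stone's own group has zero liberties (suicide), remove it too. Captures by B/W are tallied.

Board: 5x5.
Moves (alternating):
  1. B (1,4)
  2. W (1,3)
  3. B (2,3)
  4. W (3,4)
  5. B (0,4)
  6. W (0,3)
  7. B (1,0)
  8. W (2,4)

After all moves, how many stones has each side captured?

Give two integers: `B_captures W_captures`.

Move 1: B@(1,4) -> caps B=0 W=0
Move 2: W@(1,3) -> caps B=0 W=0
Move 3: B@(2,3) -> caps B=0 W=0
Move 4: W@(3,4) -> caps B=0 W=0
Move 5: B@(0,4) -> caps B=0 W=0
Move 6: W@(0,3) -> caps B=0 W=0
Move 7: B@(1,0) -> caps B=0 W=0
Move 8: W@(2,4) -> caps B=0 W=2

Answer: 0 2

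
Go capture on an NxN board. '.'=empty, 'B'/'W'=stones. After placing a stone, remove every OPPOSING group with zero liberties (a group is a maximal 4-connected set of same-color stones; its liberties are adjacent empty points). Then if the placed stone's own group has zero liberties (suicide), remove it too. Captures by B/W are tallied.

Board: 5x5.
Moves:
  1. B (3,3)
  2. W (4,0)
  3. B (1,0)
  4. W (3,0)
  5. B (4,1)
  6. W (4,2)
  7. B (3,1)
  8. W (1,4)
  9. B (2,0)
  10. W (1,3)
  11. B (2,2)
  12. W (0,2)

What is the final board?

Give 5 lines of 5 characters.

Move 1: B@(3,3) -> caps B=0 W=0
Move 2: W@(4,0) -> caps B=0 W=0
Move 3: B@(1,0) -> caps B=0 W=0
Move 4: W@(3,0) -> caps B=0 W=0
Move 5: B@(4,1) -> caps B=0 W=0
Move 6: W@(4,2) -> caps B=0 W=0
Move 7: B@(3,1) -> caps B=0 W=0
Move 8: W@(1,4) -> caps B=0 W=0
Move 9: B@(2,0) -> caps B=2 W=0
Move 10: W@(1,3) -> caps B=2 W=0
Move 11: B@(2,2) -> caps B=2 W=0
Move 12: W@(0,2) -> caps B=2 W=0

Answer: ..W..
B..WW
B.B..
.B.B.
.BW..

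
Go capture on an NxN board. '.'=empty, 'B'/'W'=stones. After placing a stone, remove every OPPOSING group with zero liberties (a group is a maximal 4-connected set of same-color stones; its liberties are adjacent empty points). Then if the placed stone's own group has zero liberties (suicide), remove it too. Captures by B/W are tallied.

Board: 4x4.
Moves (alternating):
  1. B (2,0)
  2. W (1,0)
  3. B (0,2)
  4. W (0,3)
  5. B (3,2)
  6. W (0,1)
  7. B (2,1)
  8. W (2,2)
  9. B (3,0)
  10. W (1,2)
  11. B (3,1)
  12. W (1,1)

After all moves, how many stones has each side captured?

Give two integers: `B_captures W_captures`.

Answer: 0 1

Derivation:
Move 1: B@(2,0) -> caps B=0 W=0
Move 2: W@(1,0) -> caps B=0 W=0
Move 3: B@(0,2) -> caps B=0 W=0
Move 4: W@(0,3) -> caps B=0 W=0
Move 5: B@(3,2) -> caps B=0 W=0
Move 6: W@(0,1) -> caps B=0 W=0
Move 7: B@(2,1) -> caps B=0 W=0
Move 8: W@(2,2) -> caps B=0 W=0
Move 9: B@(3,0) -> caps B=0 W=0
Move 10: W@(1,2) -> caps B=0 W=1
Move 11: B@(3,1) -> caps B=0 W=1
Move 12: W@(1,1) -> caps B=0 W=1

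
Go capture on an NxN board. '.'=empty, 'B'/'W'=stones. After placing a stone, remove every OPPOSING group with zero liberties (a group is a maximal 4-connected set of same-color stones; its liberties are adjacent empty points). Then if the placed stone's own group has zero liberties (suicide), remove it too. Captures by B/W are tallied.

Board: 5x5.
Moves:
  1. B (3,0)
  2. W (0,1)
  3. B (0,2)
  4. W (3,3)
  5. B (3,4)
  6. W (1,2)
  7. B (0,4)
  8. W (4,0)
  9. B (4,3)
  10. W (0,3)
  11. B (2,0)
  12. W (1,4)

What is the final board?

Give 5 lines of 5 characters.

Answer: .W.W.
..W.W
B....
B..WB
W..B.

Derivation:
Move 1: B@(3,0) -> caps B=0 W=0
Move 2: W@(0,1) -> caps B=0 W=0
Move 3: B@(0,2) -> caps B=0 W=0
Move 4: W@(3,3) -> caps B=0 W=0
Move 5: B@(3,4) -> caps B=0 W=0
Move 6: W@(1,2) -> caps B=0 W=0
Move 7: B@(0,4) -> caps B=0 W=0
Move 8: W@(4,0) -> caps B=0 W=0
Move 9: B@(4,3) -> caps B=0 W=0
Move 10: W@(0,3) -> caps B=0 W=1
Move 11: B@(2,0) -> caps B=0 W=1
Move 12: W@(1,4) -> caps B=0 W=2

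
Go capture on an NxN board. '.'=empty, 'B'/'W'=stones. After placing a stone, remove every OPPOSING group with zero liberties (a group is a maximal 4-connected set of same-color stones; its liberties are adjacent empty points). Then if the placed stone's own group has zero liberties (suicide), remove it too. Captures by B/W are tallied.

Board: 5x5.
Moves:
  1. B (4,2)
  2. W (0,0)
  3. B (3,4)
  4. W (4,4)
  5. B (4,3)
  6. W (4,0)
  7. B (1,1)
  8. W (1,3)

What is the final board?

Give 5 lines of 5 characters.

Answer: W....
.B.W.
.....
....B
W.BB.

Derivation:
Move 1: B@(4,2) -> caps B=0 W=0
Move 2: W@(0,0) -> caps B=0 W=0
Move 3: B@(3,4) -> caps B=0 W=0
Move 4: W@(4,4) -> caps B=0 W=0
Move 5: B@(4,3) -> caps B=1 W=0
Move 6: W@(4,0) -> caps B=1 W=0
Move 7: B@(1,1) -> caps B=1 W=0
Move 8: W@(1,3) -> caps B=1 W=0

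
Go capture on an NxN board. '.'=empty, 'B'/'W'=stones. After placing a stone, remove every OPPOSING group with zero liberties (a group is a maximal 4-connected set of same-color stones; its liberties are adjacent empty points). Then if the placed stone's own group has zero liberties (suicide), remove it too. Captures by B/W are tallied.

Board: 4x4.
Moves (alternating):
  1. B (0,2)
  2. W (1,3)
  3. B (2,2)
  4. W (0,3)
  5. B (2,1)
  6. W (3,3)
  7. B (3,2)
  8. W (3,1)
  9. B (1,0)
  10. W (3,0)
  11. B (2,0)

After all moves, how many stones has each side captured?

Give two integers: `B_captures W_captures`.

Move 1: B@(0,2) -> caps B=0 W=0
Move 2: W@(1,3) -> caps B=0 W=0
Move 3: B@(2,2) -> caps B=0 W=0
Move 4: W@(0,3) -> caps B=0 W=0
Move 5: B@(2,1) -> caps B=0 W=0
Move 6: W@(3,3) -> caps B=0 W=0
Move 7: B@(3,2) -> caps B=0 W=0
Move 8: W@(3,1) -> caps B=0 W=0
Move 9: B@(1,0) -> caps B=0 W=0
Move 10: W@(3,0) -> caps B=0 W=0
Move 11: B@(2,0) -> caps B=2 W=0

Answer: 2 0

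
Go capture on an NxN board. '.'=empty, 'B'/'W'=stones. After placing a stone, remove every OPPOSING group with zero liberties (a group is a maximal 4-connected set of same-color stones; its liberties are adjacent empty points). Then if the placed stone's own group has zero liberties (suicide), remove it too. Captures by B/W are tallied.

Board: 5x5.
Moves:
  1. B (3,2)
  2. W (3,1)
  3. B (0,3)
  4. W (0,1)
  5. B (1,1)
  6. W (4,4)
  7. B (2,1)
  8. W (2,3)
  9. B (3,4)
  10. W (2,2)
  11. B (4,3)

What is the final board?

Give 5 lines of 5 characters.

Move 1: B@(3,2) -> caps B=0 W=0
Move 2: W@(3,1) -> caps B=0 W=0
Move 3: B@(0,3) -> caps B=0 W=0
Move 4: W@(0,1) -> caps B=0 W=0
Move 5: B@(1,1) -> caps B=0 W=0
Move 6: W@(4,4) -> caps B=0 W=0
Move 7: B@(2,1) -> caps B=0 W=0
Move 8: W@(2,3) -> caps B=0 W=0
Move 9: B@(3,4) -> caps B=0 W=0
Move 10: W@(2,2) -> caps B=0 W=0
Move 11: B@(4,3) -> caps B=1 W=0

Answer: .W.B.
.B...
.BWW.
.WB.B
...B.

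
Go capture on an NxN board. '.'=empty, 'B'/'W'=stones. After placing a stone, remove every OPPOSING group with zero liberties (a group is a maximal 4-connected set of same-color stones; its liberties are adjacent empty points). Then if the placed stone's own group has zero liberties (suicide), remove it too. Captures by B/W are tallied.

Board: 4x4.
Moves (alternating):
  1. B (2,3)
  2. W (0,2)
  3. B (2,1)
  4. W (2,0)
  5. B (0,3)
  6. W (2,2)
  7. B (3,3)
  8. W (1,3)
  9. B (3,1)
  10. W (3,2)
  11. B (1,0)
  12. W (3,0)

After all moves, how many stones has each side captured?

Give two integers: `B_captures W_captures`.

Move 1: B@(2,3) -> caps B=0 W=0
Move 2: W@(0,2) -> caps B=0 W=0
Move 3: B@(2,1) -> caps B=0 W=0
Move 4: W@(2,0) -> caps B=0 W=0
Move 5: B@(0,3) -> caps B=0 W=0
Move 6: W@(2,2) -> caps B=0 W=0
Move 7: B@(3,3) -> caps B=0 W=0
Move 8: W@(1,3) -> caps B=0 W=1
Move 9: B@(3,1) -> caps B=0 W=1
Move 10: W@(3,2) -> caps B=0 W=3
Move 11: B@(1,0) -> caps B=0 W=3
Move 12: W@(3,0) -> caps B=0 W=3

Answer: 0 3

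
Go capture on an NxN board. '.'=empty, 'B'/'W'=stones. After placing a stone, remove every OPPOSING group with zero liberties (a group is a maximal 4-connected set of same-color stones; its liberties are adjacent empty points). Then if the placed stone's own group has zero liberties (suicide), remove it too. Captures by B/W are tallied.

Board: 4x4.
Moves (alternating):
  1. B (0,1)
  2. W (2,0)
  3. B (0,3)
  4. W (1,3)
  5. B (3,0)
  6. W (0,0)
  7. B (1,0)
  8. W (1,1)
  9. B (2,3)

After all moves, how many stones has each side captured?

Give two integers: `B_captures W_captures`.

Answer: 1 0

Derivation:
Move 1: B@(0,1) -> caps B=0 W=0
Move 2: W@(2,0) -> caps B=0 W=0
Move 3: B@(0,3) -> caps B=0 W=0
Move 4: W@(1,3) -> caps B=0 W=0
Move 5: B@(3,0) -> caps B=0 W=0
Move 6: W@(0,0) -> caps B=0 W=0
Move 7: B@(1,0) -> caps B=1 W=0
Move 8: W@(1,1) -> caps B=1 W=0
Move 9: B@(2,3) -> caps B=1 W=0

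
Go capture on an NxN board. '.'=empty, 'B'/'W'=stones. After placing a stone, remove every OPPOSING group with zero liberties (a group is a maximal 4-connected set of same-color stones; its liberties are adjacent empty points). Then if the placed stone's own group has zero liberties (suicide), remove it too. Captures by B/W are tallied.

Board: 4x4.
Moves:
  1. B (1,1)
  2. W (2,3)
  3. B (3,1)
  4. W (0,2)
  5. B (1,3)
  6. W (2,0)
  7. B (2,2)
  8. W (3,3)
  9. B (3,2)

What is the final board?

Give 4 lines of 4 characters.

Move 1: B@(1,1) -> caps B=0 W=0
Move 2: W@(2,3) -> caps B=0 W=0
Move 3: B@(3,1) -> caps B=0 W=0
Move 4: W@(0,2) -> caps B=0 W=0
Move 5: B@(1,3) -> caps B=0 W=0
Move 6: W@(2,0) -> caps B=0 W=0
Move 7: B@(2,2) -> caps B=0 W=0
Move 8: W@(3,3) -> caps B=0 W=0
Move 9: B@(3,2) -> caps B=2 W=0

Answer: ..W.
.B.B
W.B.
.BB.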